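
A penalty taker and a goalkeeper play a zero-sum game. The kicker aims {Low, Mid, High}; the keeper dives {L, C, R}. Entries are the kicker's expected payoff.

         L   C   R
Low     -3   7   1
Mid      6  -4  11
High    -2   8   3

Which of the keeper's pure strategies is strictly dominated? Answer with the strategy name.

R

L holds the kicker's payoff strictly below R in every row: -3 < 1, 6 < 11, -2 < 3.
So R is strictly dominated for the keeper.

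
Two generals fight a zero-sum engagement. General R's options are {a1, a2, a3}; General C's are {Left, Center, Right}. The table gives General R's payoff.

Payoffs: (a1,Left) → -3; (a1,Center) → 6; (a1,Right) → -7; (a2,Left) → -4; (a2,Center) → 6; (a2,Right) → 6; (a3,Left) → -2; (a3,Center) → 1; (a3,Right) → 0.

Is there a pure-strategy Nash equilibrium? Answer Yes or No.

Yes

Row minima: a1 → -7, a2 → -4, a3 → -2; maximin = -2.
Column maxima: Left → -2, Center → 6, Right → 6; minimax = -2.
maximin = minimax = -2, so a saddle point exists.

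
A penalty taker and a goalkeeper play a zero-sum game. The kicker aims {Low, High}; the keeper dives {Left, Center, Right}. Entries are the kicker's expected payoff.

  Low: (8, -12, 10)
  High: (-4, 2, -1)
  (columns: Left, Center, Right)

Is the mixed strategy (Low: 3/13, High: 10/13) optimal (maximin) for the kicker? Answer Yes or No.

Yes

Against Left this mix gives (3/13)·8 + (10/13)·(-4) = -16/13.
Against Center this mix gives (3/13)·(-12) + (10/13)·2 = -16/13.
Against Right this mix gives (3/13)·10 + (10/13)·(-1) = 20/13.
All of the keeper's active replies (Left, Center) yield -16/13, and no column does worse for the kicker. The mix makes the keeper indifferent and guarantees -16/13, so it is optimal.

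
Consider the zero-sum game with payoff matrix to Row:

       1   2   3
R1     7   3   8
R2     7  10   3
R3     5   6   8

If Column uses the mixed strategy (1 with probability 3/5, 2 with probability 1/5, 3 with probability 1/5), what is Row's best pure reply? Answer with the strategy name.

Expected payoff of R1: (3/5)·7 + (1/5)·3 + (1/5)·8 = 32/5.
Expected payoff of R2: (3/5)·7 + (1/5)·10 + (1/5)·3 = 34/5.
Expected payoff of R3: (3/5)·5 + (1/5)·6 + (1/5)·8 = 29/5.
The largest is 34/5, so Row's best response is R2.

R2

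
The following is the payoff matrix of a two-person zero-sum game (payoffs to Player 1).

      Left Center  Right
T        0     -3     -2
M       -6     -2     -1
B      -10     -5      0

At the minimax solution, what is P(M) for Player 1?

3/7

Row minima: T → -3, M → -6, B → -10; maximin = -3.
Column maxima: Left → 0, Center → -2, Right → 0; minimax = -2.
-3 ≠ -2, so there is no saddle point; optimal play is mixed.
Right is strictly dominated by Center (it gives Player 1 strictly more in every row), so Player 2 never plays it.
With Right eliminated, B is strictly dominated by T (T gives Player 1 strictly more in every remaining column), so Player 1 never plays it.
On the remaining 2×2 (T, M vs Left, Center):
Let Player 1 play T with probability p. Expected payoff against Left: 0p + (-6)(1−p) = 6p − 6; against Center: (-3)p + (-2)(1−p) = −p − 2.
Setting these equal: 6p − 6 = −p − 2 ⇒ 7p = 4 ⇒ p = 4/7, and the value is (6)·(4/7) − 6 = -18/7.
For Player 2: with q = P(Left), equating T's and M's payoffs gives 3q − 3 = −4q − 2 ⇒ q = 1/7.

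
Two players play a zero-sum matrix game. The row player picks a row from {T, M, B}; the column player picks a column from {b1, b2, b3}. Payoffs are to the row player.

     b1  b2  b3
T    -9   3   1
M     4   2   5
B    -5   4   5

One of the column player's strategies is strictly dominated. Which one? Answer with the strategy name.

b3

b1 holds the row player's payoff strictly below b3 in every row: -9 < 1, 4 < 5, -5 < 5.
So b3 is strictly dominated for the column player.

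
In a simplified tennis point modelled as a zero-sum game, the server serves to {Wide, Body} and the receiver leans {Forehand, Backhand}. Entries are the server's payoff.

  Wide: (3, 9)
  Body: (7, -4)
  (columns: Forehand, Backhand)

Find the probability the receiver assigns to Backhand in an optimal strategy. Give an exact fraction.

Row minima: Wide → 3, Body → -4; maximin = 3.
Column maxima: Forehand → 7, Backhand → 9; minimax = 7.
3 ≠ 7, so there is no saddle point; optimal play is mixed.
Let the server play Wide with probability p. Expected payoff against Forehand: 3p + 7(1−p) = −4p + 7; against Backhand: 9p + (-4)(1−p) = 13p − 4.
Setting these equal: −4p + 7 = 13p − 4 ⇒ −17p = -11 ⇒ p = 11/17, and the value is (-4)·(11/17) + 7 = 75/17.
For the receiver: with q = P(Forehand), equating Wide's and Body's payoffs gives −6q + 9 = 11q − 4 ⇒ q = 13/17.

4/17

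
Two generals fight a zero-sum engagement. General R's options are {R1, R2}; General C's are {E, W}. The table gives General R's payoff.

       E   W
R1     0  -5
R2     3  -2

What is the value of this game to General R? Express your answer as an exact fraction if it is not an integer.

-2

Row minima: R1 → -5, R2 → -2; maximin = -2.
Column maxima: E → 3, W → -2; minimax = -2.
Since maximin = minimax = -2, there is a saddle point and the value is -2.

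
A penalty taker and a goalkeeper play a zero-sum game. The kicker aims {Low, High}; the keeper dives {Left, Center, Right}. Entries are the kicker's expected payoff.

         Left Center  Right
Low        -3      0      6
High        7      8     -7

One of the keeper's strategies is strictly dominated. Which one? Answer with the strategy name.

Center

Left holds the kicker's payoff strictly below Center in every row: -3 < 0, 7 < 8.
So Center is strictly dominated for the keeper.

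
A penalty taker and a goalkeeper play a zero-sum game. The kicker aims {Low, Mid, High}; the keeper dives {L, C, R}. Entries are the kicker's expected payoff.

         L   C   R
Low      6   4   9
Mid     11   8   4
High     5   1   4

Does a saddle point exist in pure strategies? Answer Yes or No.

No

Row minima: Low → 4, Mid → 4, High → 1; maximin = 4.
Column maxima: L → 11, C → 8, R → 9; minimax = 8.
4 ≠ 8, so no pure-strategy equilibrium exists.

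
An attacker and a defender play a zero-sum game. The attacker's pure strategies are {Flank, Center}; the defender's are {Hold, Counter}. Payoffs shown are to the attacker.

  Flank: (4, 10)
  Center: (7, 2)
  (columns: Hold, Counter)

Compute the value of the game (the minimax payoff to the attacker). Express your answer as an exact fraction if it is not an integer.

62/11

Row minima: Flank → 4, Center → 2; maximin = 4.
Column maxima: Hold → 7, Counter → 10; minimax = 7.
4 ≠ 7, so there is no saddle point; optimal play is mixed.
Let the attacker play Flank with probability p. Expected payoff against Hold: 4p + 7(1−p) = −3p + 7; against Counter: 10p + 2(1−p) = 8p + 2.
Setting these equal: −3p + 7 = 8p + 2 ⇒ −11p = -5 ⇒ p = 5/11, and the value is (-3)·(5/11) + 7 = 62/11.
For the defender: with q = P(Hold), equating Flank's and Center's payoffs gives −6q + 10 = 5q + 2 ⇒ q = 8/11.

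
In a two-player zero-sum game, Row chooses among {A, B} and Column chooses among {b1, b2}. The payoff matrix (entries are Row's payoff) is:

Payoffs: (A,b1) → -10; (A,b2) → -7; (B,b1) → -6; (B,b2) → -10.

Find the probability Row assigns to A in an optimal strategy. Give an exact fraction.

Row minima: A → -10, B → -10; maximin = -10.
Column maxima: b1 → -6, b2 → -7; minimax = -7.
-10 ≠ -7, so there is no saddle point; optimal play is mixed.
Let Row play A with probability p. Expected payoff against b1: (-10)p + (-6)(1−p) = −4p − 6; against b2: (-7)p + (-10)(1−p) = 3p − 10.
Setting these equal: −4p − 6 = 3p − 10 ⇒ −7p = -4 ⇒ p = 4/7, and the value is (-4)·(4/7) − 6 = -58/7.
For Column: with q = P(b1), equating A's and B's payoffs gives −3q − 7 = 4q − 10 ⇒ q = 3/7.

4/7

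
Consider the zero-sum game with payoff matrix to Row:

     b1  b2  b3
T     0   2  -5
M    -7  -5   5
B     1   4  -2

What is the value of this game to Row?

Row minima: T → -5, M → -7, B → -2; maximin = -2.
Column maxima: b1 → 1, b2 → 4, b3 → 5; minimax = 1.
-2 ≠ 1, so there is no saddle point; optimal play is mixed.
T is strictly dominated by B, so Row never plays it.
b2 is strictly dominated by b1 (it gives Row strictly more in every row), so Column never plays it.
On the remaining 2×2 (M, B vs b1, b3):
Let Row play M with probability p. Expected payoff against b1: (-7)p + 1(1−p) = −8p + 1; against b3: 5p + (-2)(1−p) = 7p − 2.
Setting these equal: −8p + 1 = 7p − 2 ⇒ −15p = -3 ⇒ p = 1/5, and the value is (-8)·(1/5) + 1 = -3/5.
For Column: with q = P(b1), equating M's and B's payoffs gives −12q + 5 = 3q − 2 ⇒ q = 7/15.

-3/5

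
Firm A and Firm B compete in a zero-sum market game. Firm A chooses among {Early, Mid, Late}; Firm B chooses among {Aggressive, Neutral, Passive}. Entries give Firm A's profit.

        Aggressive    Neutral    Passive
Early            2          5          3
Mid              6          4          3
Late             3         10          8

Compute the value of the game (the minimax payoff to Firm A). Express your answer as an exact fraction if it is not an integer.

39/8

Row minima: Early → 2, Mid → 3, Late → 3; maximin = 3.
Column maxima: Aggressive → 6, Neutral → 10, Passive → 8; minimax = 6.
3 ≠ 6, so there is no saddle point; optimal play is mixed.
Early is strictly dominated by Late, so Firm A never plays it.
Neutral is strictly dominated by Passive (it gives Firm A strictly more in every row), so Firm B never plays it.
On the remaining 2×2 (Mid, Late vs Aggressive, Passive):
Let Firm A play Mid with probability p. Expected payoff against Aggressive: 6p + 3(1−p) = 3p + 3; against Passive: 3p + 8(1−p) = −5p + 8.
Setting these equal: 3p + 3 = −5p + 8 ⇒ 8p = 5 ⇒ p = 5/8, and the value is (3)·(5/8) + 3 = 39/8.
For Firm B: with q = P(Aggressive), equating Mid's and Late's payoffs gives 3q + 3 = −5q + 8 ⇒ q = 5/8.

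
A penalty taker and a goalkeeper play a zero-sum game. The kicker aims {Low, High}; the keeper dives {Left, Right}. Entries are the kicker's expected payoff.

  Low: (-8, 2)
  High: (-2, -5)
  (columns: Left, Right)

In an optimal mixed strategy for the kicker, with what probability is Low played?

3/13

Row minima: Low → -8, High → -5; maximin = -5.
Column maxima: Left → -2, Right → 2; minimax = -2.
-5 ≠ -2, so there is no saddle point; optimal play is mixed.
Let the kicker play Low with probability p. Expected payoff against Left: (-8)p + (-2)(1−p) = −6p − 2; against Right: 2p + (-5)(1−p) = 7p − 5.
Setting these equal: −6p − 2 = 7p − 5 ⇒ −13p = -3 ⇒ p = 3/13, and the value is (-6)·(3/13) − 2 = -44/13.
For the keeper: with q = P(Left), equating Low's and High's payoffs gives −10q + 2 = 3q − 5 ⇒ q = 7/13.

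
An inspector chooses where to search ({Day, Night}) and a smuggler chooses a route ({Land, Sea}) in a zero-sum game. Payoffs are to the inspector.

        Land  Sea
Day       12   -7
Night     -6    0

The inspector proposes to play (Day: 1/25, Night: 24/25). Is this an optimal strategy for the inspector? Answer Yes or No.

Against Land this mix gives (1/25)·12 + (24/25)·(-6) = -132/25.
Against Sea this mix gives (1/25)·(-7) + (24/25)·0 = -7/25.
The smuggler will play Land, holding the inspector to -132/25. Shifting weight toward the row that does better against Land would raise this floor (the equalizing mix achieves -42/25 against both Land and Sea), so the proposed strategy is not optimal.

No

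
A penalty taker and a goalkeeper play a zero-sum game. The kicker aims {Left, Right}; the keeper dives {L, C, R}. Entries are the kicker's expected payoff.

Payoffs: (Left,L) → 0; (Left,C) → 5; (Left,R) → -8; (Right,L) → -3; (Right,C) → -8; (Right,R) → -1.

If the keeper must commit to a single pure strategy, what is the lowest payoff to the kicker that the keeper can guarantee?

-1

Column maxima: L → 0, C → 5, R → -1.
The smallest of these is -1.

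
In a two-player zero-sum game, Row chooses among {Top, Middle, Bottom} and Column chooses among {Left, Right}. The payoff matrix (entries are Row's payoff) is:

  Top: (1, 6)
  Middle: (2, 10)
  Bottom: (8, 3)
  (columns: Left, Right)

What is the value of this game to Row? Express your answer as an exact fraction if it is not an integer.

Row minima: Top → 1, Middle → 2, Bottom → 3; maximin = 3.
Column maxima: Left → 8, Right → 10; minimax = 8.
3 ≠ 8, so there is no saddle point; optimal play is mixed.
Top is strictly dominated by Middle, so Row never plays it.
On the remaining 2×2 (Middle, Bottom vs Left, Right):
Let Row play Middle with probability p. Expected payoff against Left: 2p + 8(1−p) = −6p + 8; against Right: 10p + 3(1−p) = 7p + 3.
Setting these equal: −6p + 8 = 7p + 3 ⇒ −13p = -5 ⇒ p = 5/13, and the value is (-6)·(5/13) + 8 = 74/13.
For Column: with q = P(Left), equating Middle's and Bottom's payoffs gives −8q + 10 = 5q + 3 ⇒ q = 7/13.

74/13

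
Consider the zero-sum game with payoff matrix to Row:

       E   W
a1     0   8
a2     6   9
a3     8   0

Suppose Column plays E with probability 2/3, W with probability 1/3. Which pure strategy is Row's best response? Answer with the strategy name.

a2

Expected payoff of a1: (2/3)·0 + (1/3)·8 = 8/3.
Expected payoff of a2: (2/3)·6 + (1/3)·9 = 7.
Expected payoff of a3: (2/3)·8 + (1/3)·0 = 16/3.
The largest is 7, so Row's best response is a2.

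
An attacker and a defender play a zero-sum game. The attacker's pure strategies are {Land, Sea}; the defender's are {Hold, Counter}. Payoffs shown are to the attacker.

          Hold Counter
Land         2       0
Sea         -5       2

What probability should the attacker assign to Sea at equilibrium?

2/9

Row minima: Land → 0, Sea → -5; maximin = 0.
Column maxima: Hold → 2, Counter → 2; minimax = 2.
0 ≠ 2, so there is no saddle point; optimal play is mixed.
Let the attacker play Land with probability p. Expected payoff against Hold: 2p + (-5)(1−p) = 7p − 5; against Counter: 0p + 2(1−p) = −2p + 2.
Setting these equal: 7p − 5 = −2p + 2 ⇒ 9p = 7 ⇒ p = 7/9, and the value is (7)·(7/9) − 5 = 4/9.
For the defender: with q = P(Hold), equating Land's and Sea's payoffs gives 2q = −7q + 2 ⇒ q = 2/9.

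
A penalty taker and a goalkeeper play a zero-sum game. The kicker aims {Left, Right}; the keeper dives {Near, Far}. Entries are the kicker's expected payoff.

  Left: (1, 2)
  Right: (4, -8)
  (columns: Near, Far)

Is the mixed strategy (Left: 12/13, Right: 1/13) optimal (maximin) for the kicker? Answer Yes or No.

Against Near this mix gives (12/13)·1 + (1/13)·4 = 16/13.
Against Far this mix gives (12/13)·2 + (1/13)·(-8) = 16/13.
All of the keeper's active replies (Near, Far) yield 16/13, and no column does worse for the kicker. The mix makes the keeper indifferent and guarantees 16/13, so it is optimal.

Yes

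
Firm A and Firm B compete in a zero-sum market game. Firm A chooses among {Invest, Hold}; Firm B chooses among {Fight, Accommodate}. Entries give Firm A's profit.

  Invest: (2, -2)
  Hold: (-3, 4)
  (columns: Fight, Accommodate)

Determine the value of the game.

2/11

Row minima: Invest → -2, Hold → -3; maximin = -2.
Column maxima: Fight → 2, Accommodate → 4; minimax = 2.
-2 ≠ 2, so there is no saddle point; optimal play is mixed.
Let Firm A play Invest with probability p. Expected payoff against Fight: 2p + (-3)(1−p) = 5p − 3; against Accommodate: (-2)p + 4(1−p) = −6p + 4.
Setting these equal: 5p − 3 = −6p + 4 ⇒ 11p = 7 ⇒ p = 7/11, and the value is (5)·(7/11) − 3 = 2/11.
For Firm B: with q = P(Fight), equating Invest's and Hold's payoffs gives 4q − 2 = −7q + 4 ⇒ q = 6/11.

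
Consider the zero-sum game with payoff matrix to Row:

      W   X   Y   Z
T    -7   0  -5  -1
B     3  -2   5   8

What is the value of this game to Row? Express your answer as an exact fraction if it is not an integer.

Row minima: T → -7, B → -2; maximin = -2.
Column maxima: W → 3, X → 0, Y → 5, Z → 8; minimax = 0.
-2 ≠ 0, so there is no saddle point; optimal play is mixed.
Y is strictly dominated by W (it gives Row strictly more in every row), so Column never plays it.
Z is strictly dominated by W (it gives Row strictly more in every row), so Column never plays it.
On the remaining 2×2 (T, B vs W, X):
Let Row play T with probability p. Expected payoff against W: (-7)p + 3(1−p) = −10p + 3; against X: 0p + (-2)(1−p) = 2p − 2.
Setting these equal: −10p + 3 = 2p − 2 ⇒ −12p = -5 ⇒ p = 5/12, and the value is (-10)·(5/12) + 3 = -7/6.
For Column: with q = P(W), equating T's and B's payoffs gives −7q = 5q − 2 ⇒ q = 1/6.

-7/6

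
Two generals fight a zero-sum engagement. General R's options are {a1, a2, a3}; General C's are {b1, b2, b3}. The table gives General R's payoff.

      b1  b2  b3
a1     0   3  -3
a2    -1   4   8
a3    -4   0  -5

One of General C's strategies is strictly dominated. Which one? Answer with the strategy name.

b2

b1 holds General R's payoff strictly below b2 in every row: 0 < 3, -1 < 4, -4 < 0.
So b2 is strictly dominated for General C.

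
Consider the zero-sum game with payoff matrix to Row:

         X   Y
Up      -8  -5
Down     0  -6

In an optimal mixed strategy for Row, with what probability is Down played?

1/3

Row minima: Up → -8, Down → -6; maximin = -6.
Column maxima: X → 0, Y → -5; minimax = -5.
-6 ≠ -5, so there is no saddle point; optimal play is mixed.
Let Row play Up with probability p. Expected payoff against X: (-8)p + 0(1−p) = −8p; against Y: (-5)p + (-6)(1−p) = p − 6.
Setting these equal: −8p = p − 6 ⇒ −9p = -6 ⇒ p = 2/3, and the value is (-8)·(2/3) = -16/3.
For Column: with q = P(X), equating Up's and Down's payoffs gives −3q − 5 = 6q − 6 ⇒ q = 1/9.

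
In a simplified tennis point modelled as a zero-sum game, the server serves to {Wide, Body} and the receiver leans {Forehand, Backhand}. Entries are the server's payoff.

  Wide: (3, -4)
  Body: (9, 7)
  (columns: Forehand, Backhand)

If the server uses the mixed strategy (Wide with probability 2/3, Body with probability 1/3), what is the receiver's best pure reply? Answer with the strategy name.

Backhand

If the receiver plays Forehand, the server's expected payoff is (2/3)·3 + (1/3)·9 = 5.
If the receiver plays Backhand, the server's expected payoff is (2/3)·(-4) + (1/3)·7 = -1/3.
The receiver minimizes the server's payoff; the smallest is -1/3, so the best response is Backhand.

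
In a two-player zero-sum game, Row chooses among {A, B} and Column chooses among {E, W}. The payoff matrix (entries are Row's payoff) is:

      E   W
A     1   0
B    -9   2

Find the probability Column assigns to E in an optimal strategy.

Row minima: A → 0, B → -9; maximin = 0.
Column maxima: E → 1, W → 2; minimax = 1.
0 ≠ 1, so there is no saddle point; optimal play is mixed.
Let Row play A with probability p. Expected payoff against E: 1p + (-9)(1−p) = 10p − 9; against W: 0p + 2(1−p) = −2p + 2.
Setting these equal: 10p − 9 = −2p + 2 ⇒ 12p = 11 ⇒ p = 11/12, and the value is (10)·(11/12) − 9 = 1/6.
For Column: with q = P(E), equating A's and B's payoffs gives q = −11q + 2 ⇒ q = 1/6.

1/6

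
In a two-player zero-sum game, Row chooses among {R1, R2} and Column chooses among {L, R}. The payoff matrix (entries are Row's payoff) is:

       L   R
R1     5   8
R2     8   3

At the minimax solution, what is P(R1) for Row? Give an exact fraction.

5/8

Row minima: R1 → 5, R2 → 3; maximin = 5.
Column maxima: L → 8, R → 8; minimax = 8.
5 ≠ 8, so there is no saddle point; optimal play is mixed.
Let Row play R1 with probability p. Expected payoff against L: 5p + 8(1−p) = −3p + 8; against R: 8p + 3(1−p) = 5p + 3.
Setting these equal: −3p + 8 = 5p + 3 ⇒ −8p = -5 ⇒ p = 5/8, and the value is (-3)·(5/8) + 8 = 49/8.
For Column: with q = P(L), equating R1's and R2's payoffs gives −3q + 8 = 5q + 3 ⇒ q = 5/8.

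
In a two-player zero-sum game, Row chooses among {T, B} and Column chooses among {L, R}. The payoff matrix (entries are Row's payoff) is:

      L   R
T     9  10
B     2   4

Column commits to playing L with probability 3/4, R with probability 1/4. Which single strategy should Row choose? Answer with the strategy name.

Expected payoff of T: (3/4)·9 + (1/4)·10 = 37/4.
Expected payoff of B: (3/4)·2 + (1/4)·4 = 5/2.
The largest is 37/4, so Row's best response is T.

T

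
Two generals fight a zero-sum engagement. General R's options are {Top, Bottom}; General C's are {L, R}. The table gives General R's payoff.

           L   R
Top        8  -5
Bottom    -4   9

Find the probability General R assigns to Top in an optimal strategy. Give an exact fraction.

Row minima: Top → -5, Bottom → -4; maximin = -4.
Column maxima: L → 8, R → 9; minimax = 8.
-4 ≠ 8, so there is no saddle point; optimal play is mixed.
Let General R play Top with probability p. Expected payoff against L: 8p + (-4)(1−p) = 12p − 4; against R: (-5)p + 9(1−p) = −14p + 9.
Setting these equal: 12p − 4 = −14p + 9 ⇒ 26p = 13 ⇒ p = 1/2, and the value is (12)·(1/2) − 4 = 2.
For General C: with q = P(L), equating Top's and Bottom's payoffs gives 13q − 5 = −13q + 9 ⇒ q = 7/13.

1/2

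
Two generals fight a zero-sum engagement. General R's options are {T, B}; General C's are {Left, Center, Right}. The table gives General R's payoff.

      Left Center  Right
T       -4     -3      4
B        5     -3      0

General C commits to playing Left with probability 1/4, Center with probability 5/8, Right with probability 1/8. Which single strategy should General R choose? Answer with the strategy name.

B

Expected payoff of T: (1/4)·(-4) + (5/8)·(-3) + (1/8)·4 = -19/8.
Expected payoff of B: (1/4)·5 + (5/8)·(-3) + (1/8)·0 = -5/8.
The largest is -5/8, so General R's best response is B.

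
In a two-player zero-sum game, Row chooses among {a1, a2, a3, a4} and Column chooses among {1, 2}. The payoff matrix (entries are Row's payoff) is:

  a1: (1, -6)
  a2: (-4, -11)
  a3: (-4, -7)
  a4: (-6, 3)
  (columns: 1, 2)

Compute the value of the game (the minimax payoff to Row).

-33/16

Row minima: a1 → -6, a2 → -11, a3 → -7, a4 → -6; maximin = -6.
Column maxima: 1 → 1, 2 → 3; minimax = 1.
-6 ≠ 1, so there is no saddle point; optimal play is mixed.
a2 is strictly dominated by a1, so Row never plays it.
a3 is strictly dominated by a1, so Row never plays it.
On the remaining 2×2 (a1, a4 vs 1, 2):
Let Row play a1 with probability p. Expected payoff against 1: 1p + (-6)(1−p) = 7p − 6; against 2: (-6)p + 3(1−p) = −9p + 3.
Setting these equal: 7p − 6 = −9p + 3 ⇒ 16p = 9 ⇒ p = 9/16, and the value is (7)·(9/16) − 6 = -33/16.
For Column: with q = P(1), equating a1's and a4's payoffs gives 7q − 6 = −9q + 3 ⇒ q = 9/16.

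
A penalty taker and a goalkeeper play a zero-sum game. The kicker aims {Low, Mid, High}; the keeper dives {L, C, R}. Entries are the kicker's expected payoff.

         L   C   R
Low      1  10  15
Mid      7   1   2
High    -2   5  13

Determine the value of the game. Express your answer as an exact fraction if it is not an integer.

23/5

Row minima: Low → 1, Mid → 1, High → -2; maximin = 1.
Column maxima: L → 7, C → 10, R → 15; minimax = 7.
1 ≠ 7, so there is no saddle point; optimal play is mixed.
High is strictly dominated by Low, so the kicker never plays it.
R is strictly dominated by C (it gives the kicker strictly more in every row), so the keeper never plays it.
On the remaining 2×2 (Low, Mid vs L, C):
Let the kicker play Low with probability p. Expected payoff against L: 1p + 7(1−p) = −6p + 7; against C: 10p + 1(1−p) = 9p + 1.
Setting these equal: −6p + 7 = 9p + 1 ⇒ −15p = -6 ⇒ p = 2/5, and the value is (-6)·(2/5) + 7 = 23/5.
For the keeper: with q = P(L), equating Low's and Mid's payoffs gives −9q + 10 = 6q + 1 ⇒ q = 3/5.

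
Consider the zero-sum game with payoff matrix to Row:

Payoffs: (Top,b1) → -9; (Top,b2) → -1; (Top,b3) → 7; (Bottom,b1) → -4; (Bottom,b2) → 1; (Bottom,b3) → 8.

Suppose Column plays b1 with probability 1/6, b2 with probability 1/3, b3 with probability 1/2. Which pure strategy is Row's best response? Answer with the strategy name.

Expected payoff of Top: (1/6)·(-9) + (1/3)·(-1) + (1/2)·7 = 5/3.
Expected payoff of Bottom: (1/6)·(-4) + (1/3)·1 + (1/2)·8 = 11/3.
The largest is 11/3, so Row's best response is Bottom.

Bottom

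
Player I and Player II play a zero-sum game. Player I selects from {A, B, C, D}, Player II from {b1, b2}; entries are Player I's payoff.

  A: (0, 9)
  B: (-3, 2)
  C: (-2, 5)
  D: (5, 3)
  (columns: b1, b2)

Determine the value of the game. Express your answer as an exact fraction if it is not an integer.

45/11

Row minima: A → 0, B → -3, C → -2, D → 3; maximin = 3.
Column maxima: b1 → 5, b2 → 9; minimax = 5.
3 ≠ 5, so there is no saddle point; optimal play is mixed.
B is strictly dominated by A, so Player I never plays it.
C is strictly dominated by A, so Player I never plays it.
On the remaining 2×2 (A, D vs b1, b2):
Let Player I play A with probability p. Expected payoff against b1: 0p + 5(1−p) = −5p + 5; against b2: 9p + 3(1−p) = 6p + 3.
Setting these equal: −5p + 5 = 6p + 3 ⇒ −11p = -2 ⇒ p = 2/11, and the value is (-5)·(2/11) + 5 = 45/11.
For Player II: with q = P(b1), equating A's and D's payoffs gives −9q + 9 = 2q + 3 ⇒ q = 6/11.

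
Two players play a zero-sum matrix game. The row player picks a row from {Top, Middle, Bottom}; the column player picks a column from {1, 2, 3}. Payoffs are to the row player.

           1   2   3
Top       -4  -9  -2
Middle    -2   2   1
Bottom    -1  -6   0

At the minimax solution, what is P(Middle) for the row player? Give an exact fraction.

5/9

Row minima: Top → -9, Middle → -2, Bottom → -6; maximin = -2.
Column maxima: 1 → -1, 2 → 2, 3 → 1; minimax = -1.
-2 ≠ -1, so there is no saddle point; optimal play is mixed.
Top is strictly dominated by Middle, so the row player never plays it.
3 is strictly dominated by 1 (it gives the row player strictly more in every row), so the column player never plays it.
On the remaining 2×2 (Middle, Bottom vs 1, 2):
Let the row player play Middle with probability p. Expected payoff against 1: (-2)p + (-1)(1−p) = −p − 1; against 2: 2p + (-6)(1−p) = 8p − 6.
Setting these equal: −p − 1 = 8p − 6 ⇒ −9p = -5 ⇒ p = 5/9, and the value is (-1)·(5/9) − 1 = -14/9.
For the column player: with q = P(1), equating Middle's and Bottom's payoffs gives −4q + 2 = 5q − 6 ⇒ q = 8/9.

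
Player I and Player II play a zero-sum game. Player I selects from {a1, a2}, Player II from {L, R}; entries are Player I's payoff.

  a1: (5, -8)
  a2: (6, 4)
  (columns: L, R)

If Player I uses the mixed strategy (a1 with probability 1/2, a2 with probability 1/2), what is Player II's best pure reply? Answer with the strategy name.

If Player II plays L, Player I's expected payoff is (1/2)·5 + (1/2)·6 = 11/2.
If Player II plays R, Player I's expected payoff is (1/2)·(-8) + (1/2)·4 = -2.
Player II minimizes Player I's payoff; the smallest is -2, so the best response is R.

R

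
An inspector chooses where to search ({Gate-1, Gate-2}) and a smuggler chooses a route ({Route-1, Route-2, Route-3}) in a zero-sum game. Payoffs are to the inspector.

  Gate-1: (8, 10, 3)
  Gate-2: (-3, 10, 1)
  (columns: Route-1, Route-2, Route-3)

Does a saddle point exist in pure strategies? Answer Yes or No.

Row minima: Gate-1 → 3, Gate-2 → -3; maximin = 3.
Column maxima: Route-1 → 8, Route-2 → 10, Route-3 → 3; minimax = 3.
maximin = minimax = 3, so a saddle point exists.

Yes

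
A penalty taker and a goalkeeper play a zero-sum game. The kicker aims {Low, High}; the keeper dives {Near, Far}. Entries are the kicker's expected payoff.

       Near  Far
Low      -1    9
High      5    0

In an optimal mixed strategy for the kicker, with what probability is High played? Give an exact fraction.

2/3

Row minima: Low → -1, High → 0; maximin = 0.
Column maxima: Near → 5, Far → 9; minimax = 5.
0 ≠ 5, so there is no saddle point; optimal play is mixed.
Let the kicker play Low with probability p. Expected payoff against Near: (-1)p + 5(1−p) = −6p + 5; against Far: 9p + 0(1−p) = 9p.
Setting these equal: −6p + 5 = 9p ⇒ −15p = -5 ⇒ p = 1/3, and the value is (-6)·(1/3) + 5 = 3.
For the keeper: with q = P(Near), equating Low's and High's payoffs gives −10q + 9 = 5q ⇒ q = 3/5.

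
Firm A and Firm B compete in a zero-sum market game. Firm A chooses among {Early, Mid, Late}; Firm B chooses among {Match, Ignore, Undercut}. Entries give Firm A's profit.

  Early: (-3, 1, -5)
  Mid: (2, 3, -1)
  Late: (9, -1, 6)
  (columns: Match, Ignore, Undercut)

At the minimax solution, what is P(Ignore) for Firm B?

Row minima: Early → -5, Mid → -1, Late → -1; maximin = -1.
Column maxima: Match → 9, Ignore → 3, Undercut → 6; minimax = 3.
-1 ≠ 3, so there is no saddle point; optimal play is mixed.
Early is strictly dominated by Mid, so Firm A never plays it.
Match is strictly dominated by Undercut (it gives Firm A strictly more in every row), so Firm B never plays it.
On the remaining 2×2 (Mid, Late vs Ignore, Undercut):
Let Firm A play Mid with probability p. Expected payoff against Ignore: 3p + (-1)(1−p) = 4p − 1; against Undercut: (-1)p + 6(1−p) = −7p + 6.
Setting these equal: 4p − 1 = −7p + 6 ⇒ 11p = 7 ⇒ p = 7/11, and the value is (4)·(7/11) − 1 = 17/11.
For Firm B: with q = P(Ignore), equating Mid's and Late's payoffs gives 4q − 1 = −7q + 6 ⇒ q = 7/11.

7/11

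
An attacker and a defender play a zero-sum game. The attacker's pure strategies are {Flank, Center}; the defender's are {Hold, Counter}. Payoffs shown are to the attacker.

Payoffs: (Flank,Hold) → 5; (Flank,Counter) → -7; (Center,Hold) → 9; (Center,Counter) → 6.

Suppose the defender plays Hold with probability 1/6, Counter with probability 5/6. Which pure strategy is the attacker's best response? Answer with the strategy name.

Center

Expected payoff of Flank: (1/6)·5 + (5/6)·(-7) = -5.
Expected payoff of Center: (1/6)·9 + (5/6)·6 = 13/2.
The largest is 13/2, so the attacker's best response is Center.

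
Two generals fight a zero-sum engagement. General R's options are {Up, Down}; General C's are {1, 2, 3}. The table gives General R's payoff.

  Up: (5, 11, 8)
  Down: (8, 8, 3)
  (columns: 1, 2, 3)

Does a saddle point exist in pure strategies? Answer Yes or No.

Row minima: Up → 5, Down → 3; maximin = 5.
Column maxima: 1 → 8, 2 → 11, 3 → 8; minimax = 8.
5 ≠ 8, so no pure-strategy equilibrium exists.

No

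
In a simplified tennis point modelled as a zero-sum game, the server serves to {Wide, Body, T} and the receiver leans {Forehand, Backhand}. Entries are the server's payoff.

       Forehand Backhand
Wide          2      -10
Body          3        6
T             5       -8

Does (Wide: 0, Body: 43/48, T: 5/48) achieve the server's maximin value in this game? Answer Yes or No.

Against Forehand this mix gives (43/48)·3 + (5/48)·5 = 77/24.
Against Backhand this mix gives (43/48)·6 + (5/48)·(-8) = 109/24.
The receiver will play Forehand, holding the server to 77/24. Shifting weight toward the row that does better against Forehand would raise this floor (the equalizing mix achieves 27/8 against both Forehand and Backhand), so the proposed strategy is not optimal.

No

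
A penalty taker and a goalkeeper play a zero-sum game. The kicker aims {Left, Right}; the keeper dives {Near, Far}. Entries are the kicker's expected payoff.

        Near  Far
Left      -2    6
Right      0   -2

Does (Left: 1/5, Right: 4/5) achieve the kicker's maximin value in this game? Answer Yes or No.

Yes

Against Near this mix gives (1/5)·(-2) + (4/5)·0 = -2/5.
Against Far this mix gives (1/5)·6 + (4/5)·(-2) = -2/5.
All of the keeper's active replies (Near, Far) yield -2/5, and no column does worse for the kicker. The mix makes the keeper indifferent and guarantees -2/5, so it is optimal.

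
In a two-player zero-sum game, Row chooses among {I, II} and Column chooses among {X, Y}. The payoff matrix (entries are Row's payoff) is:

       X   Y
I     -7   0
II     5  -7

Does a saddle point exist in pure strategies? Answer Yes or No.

No

Row minima: I → -7, II → -7; maximin = -7.
Column maxima: X → 5, Y → 0; minimax = 0.
-7 ≠ 0, so no pure-strategy equilibrium exists.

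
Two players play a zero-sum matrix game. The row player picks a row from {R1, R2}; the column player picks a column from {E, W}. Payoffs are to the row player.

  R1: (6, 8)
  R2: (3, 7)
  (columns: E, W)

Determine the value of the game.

6

Row minima: R1 → 6, R2 → 3; maximin = 6.
Column maxima: E → 6, W → 8; minimax = 6.
Since maximin = minimax = 6, there is a saddle point and the value is 6.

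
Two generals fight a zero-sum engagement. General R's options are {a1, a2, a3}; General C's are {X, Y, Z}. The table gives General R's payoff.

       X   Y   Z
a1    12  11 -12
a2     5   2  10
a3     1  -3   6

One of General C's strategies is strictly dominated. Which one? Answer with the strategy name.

Y holds General R's payoff strictly below X in every row: 11 < 12, 2 < 5, -3 < 1.
So X is strictly dominated for General C.

X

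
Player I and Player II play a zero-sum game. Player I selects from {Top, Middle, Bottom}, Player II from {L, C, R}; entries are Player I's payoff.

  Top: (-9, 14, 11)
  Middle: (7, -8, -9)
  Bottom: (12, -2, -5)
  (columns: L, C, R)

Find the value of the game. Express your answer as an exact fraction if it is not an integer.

87/37

Row minima: Top → -9, Middle → -9, Bottom → -5; maximin = -5.
Column maxima: L → 12, C → 14, R → 11; minimax = 11.
-5 ≠ 11, so there is no saddle point; optimal play is mixed.
Middle is strictly dominated by Bottom, so Player I never plays it.
C is strictly dominated by R (it gives Player I strictly more in every row), so Player II never plays it.
On the remaining 2×2 (Top, Bottom vs L, R):
Let Player I play Top with probability p. Expected payoff against L: (-9)p + 12(1−p) = −21p + 12; against R: 11p + (-5)(1−p) = 16p − 5.
Setting these equal: −21p + 12 = 16p − 5 ⇒ −37p = -17 ⇒ p = 17/37, and the value is (-21)·(17/37) + 12 = 87/37.
For Player II: with q = P(L), equating Top's and Bottom's payoffs gives −20q + 11 = 17q − 5 ⇒ q = 16/37.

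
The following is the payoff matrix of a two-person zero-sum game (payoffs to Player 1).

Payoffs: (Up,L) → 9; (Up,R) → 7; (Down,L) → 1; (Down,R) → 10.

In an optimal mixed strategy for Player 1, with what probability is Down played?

Row minima: Up → 7, Down → 1; maximin = 7.
Column maxima: L → 9, R → 10; minimax = 9.
7 ≠ 9, so there is no saddle point; optimal play is mixed.
Let Player 1 play Up with probability p. Expected payoff against L: 9p + 1(1−p) = 8p + 1; against R: 7p + 10(1−p) = −3p + 10.
Setting these equal: 8p + 1 = −3p + 10 ⇒ 11p = 9 ⇒ p = 9/11, and the value is (8)·(9/11) + 1 = 83/11.
For Player 2: with q = P(L), equating Up's and Down's payoffs gives 2q + 7 = −9q + 10 ⇒ q = 3/11.

2/11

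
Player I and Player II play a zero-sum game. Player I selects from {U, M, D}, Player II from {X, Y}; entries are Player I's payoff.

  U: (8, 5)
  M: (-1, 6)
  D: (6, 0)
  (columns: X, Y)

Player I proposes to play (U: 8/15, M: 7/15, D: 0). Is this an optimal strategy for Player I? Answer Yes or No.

Against X this mix gives (8/15)·8 + (7/15)·(-1) = 19/5.
Against Y this mix gives (8/15)·5 + (7/15)·6 = 82/15.
Player II will play X, holding Player I to 19/5. Shifting weight toward the row that does better against X would raise this floor (the equalizing mix achieves 53/10 against both X and Y), so the proposed strategy is not optimal.

No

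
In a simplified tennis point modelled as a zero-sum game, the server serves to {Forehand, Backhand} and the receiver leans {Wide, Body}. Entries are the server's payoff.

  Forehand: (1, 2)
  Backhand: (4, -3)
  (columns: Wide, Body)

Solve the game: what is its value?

11/8

Row minima: Forehand → 1, Backhand → -3; maximin = 1.
Column maxima: Wide → 4, Body → 2; minimax = 2.
1 ≠ 2, so there is no saddle point; optimal play is mixed.
Let the server play Forehand with probability p. Expected payoff against Wide: 1p + 4(1−p) = −3p + 4; against Body: 2p + (-3)(1−p) = 5p − 3.
Setting these equal: −3p + 4 = 5p − 3 ⇒ −8p = -7 ⇒ p = 7/8, and the value is (-3)·(7/8) + 4 = 11/8.
For the receiver: with q = P(Wide), equating Forehand's and Backhand's payoffs gives −q + 2 = 7q − 3 ⇒ q = 5/8.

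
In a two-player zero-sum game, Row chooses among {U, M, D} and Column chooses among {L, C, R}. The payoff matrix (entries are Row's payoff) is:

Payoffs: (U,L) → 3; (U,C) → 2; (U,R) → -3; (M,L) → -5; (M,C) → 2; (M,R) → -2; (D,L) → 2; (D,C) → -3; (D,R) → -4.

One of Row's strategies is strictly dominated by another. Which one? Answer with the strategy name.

U gives a strictly higher payoff than D against every column: 3 > 2, 2 > -3, -3 > -4.
So D is strictly dominated and Row never plays it.

D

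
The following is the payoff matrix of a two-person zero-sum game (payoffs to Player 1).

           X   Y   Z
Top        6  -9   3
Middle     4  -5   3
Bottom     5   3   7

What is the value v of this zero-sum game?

Row minima: Top → -9, Middle → -5, Bottom → 3; maximin = 3.
Column maxima: X → 6, Y → 3, Z → 7; minimax = 3.
Since maximin = minimax = 3, there is a saddle point and the value is 3.

3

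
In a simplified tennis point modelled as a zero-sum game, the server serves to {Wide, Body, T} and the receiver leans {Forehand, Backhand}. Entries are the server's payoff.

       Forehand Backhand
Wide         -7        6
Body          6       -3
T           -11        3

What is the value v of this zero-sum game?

Row minima: Wide → -7, Body → -3, T → -11; maximin = -3.
Column maxima: Forehand → 6, Backhand → 6; minimax = 6.
-3 ≠ 6, so there is no saddle point; optimal play is mixed.
T is strictly dominated by Wide, so the server never plays it.
On the remaining 2×2 (Wide, Body vs Forehand, Backhand):
Let the server play Wide with probability p. Expected payoff against Forehand: (-7)p + 6(1−p) = −13p + 6; against Backhand: 6p + (-3)(1−p) = 9p − 3.
Setting these equal: −13p + 6 = 9p − 3 ⇒ −22p = -9 ⇒ p = 9/22, and the value is (-13)·(9/22) + 6 = 15/22.
For the receiver: with q = P(Forehand), equating Wide's and Body's payoffs gives −13q + 6 = 9q − 3 ⇒ q = 9/22.

15/22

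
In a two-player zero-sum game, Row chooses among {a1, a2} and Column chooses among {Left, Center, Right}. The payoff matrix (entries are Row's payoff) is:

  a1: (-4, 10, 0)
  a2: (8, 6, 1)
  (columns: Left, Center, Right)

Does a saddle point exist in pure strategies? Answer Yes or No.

Yes

Row minima: a1 → -4, a2 → 1; maximin = 1.
Column maxima: Left → 8, Center → 10, Right → 1; minimax = 1.
maximin = minimax = 1, so a saddle point exists.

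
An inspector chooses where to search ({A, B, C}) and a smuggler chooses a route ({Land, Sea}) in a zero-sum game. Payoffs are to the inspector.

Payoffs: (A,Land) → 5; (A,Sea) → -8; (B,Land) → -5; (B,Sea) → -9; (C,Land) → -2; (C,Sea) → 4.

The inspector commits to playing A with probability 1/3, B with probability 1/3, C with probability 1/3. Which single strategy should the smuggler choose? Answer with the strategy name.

Sea

If the smuggler plays Land, the inspector's expected payoff is (1/3)·5 + (1/3)·(-5) + (1/3)·(-2) = -2/3.
If the smuggler plays Sea, the inspector's expected payoff is (1/3)·(-8) + (1/3)·(-9) + (1/3)·4 = -13/3.
The smuggler minimizes the inspector's payoff; the smallest is -13/3, so the best response is Sea.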